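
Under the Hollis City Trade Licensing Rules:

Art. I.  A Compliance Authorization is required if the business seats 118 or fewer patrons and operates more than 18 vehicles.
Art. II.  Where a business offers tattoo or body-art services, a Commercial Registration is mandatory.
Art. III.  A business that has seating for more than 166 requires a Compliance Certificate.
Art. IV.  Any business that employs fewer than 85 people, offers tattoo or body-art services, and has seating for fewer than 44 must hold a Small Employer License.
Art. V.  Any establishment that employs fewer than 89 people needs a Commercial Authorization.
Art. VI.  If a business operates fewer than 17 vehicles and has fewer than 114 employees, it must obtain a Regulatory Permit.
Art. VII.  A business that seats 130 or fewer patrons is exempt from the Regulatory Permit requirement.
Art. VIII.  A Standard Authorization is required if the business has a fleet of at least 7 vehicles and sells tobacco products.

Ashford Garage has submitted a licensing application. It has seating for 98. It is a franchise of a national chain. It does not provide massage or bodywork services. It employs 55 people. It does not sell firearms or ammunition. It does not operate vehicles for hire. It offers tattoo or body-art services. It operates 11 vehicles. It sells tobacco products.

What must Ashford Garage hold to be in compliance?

Art. I. seating 98 ≤ 118; vehicles 11 ≤ 18 → Compliance Authorization not required.
Art. II. offers tattoo or body-art services → Commercial Registration required.
Art. III. seating 98 ≤ 166 → Compliance Certificate not required.
Art. IV. employees 55 < 85; offers tattoo or body-art services; seating 98 ≥ 44 → Small Employer License not required.
Art. V. employees 55 < 89 → Commercial Authorization required.
Art. VI. vehicles 11 < 17; employees 55 < 114 → Regulatory Permit required.
Art. VII. seating 98 ≤ 130 → exempt from Regulatory Permit.
Art. VIII. vehicles 11 ≥ 7; sells tobacco products → Standard Authorization required.

Commercial Authorization, Commercial Registration, Standard Authorization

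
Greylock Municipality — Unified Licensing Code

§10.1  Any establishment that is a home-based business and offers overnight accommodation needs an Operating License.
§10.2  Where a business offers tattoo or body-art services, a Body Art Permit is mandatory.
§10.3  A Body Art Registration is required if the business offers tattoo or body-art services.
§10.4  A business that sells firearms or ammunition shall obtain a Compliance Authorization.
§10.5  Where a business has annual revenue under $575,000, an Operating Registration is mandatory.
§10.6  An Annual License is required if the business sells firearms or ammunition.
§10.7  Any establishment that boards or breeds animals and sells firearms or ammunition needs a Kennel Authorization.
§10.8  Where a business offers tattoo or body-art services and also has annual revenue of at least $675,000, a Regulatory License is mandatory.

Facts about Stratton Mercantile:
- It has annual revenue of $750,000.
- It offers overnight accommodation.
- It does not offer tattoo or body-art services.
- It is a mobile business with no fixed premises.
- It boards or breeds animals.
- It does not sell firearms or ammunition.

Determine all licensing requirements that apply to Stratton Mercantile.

None

§10.1 is a mobile business with no fixed premises (not: is a home-based business); offers overnight accommodation → Operating License not required.
§10.2 does not offer tattoo or body-art services → Body Art Permit not required.
§10.3 does not offer tattoo or body-art services → Body Art Registration not required.
§10.4 does not sell firearms or ammunition → Compliance Authorization not required.
§10.5 revenue $750,000 ≥ $575,000 → Operating Registration not required.
§10.6 does not sell firearms or ammunition → Annual License not required.
§10.7 boards or breeds animals; does not sell firearms or ammunition → Kennel Authorization not required.
§10.8 does not offer tattoo or body-art services; revenue $750,000 ≥ $675,000 → Regulatory License not required.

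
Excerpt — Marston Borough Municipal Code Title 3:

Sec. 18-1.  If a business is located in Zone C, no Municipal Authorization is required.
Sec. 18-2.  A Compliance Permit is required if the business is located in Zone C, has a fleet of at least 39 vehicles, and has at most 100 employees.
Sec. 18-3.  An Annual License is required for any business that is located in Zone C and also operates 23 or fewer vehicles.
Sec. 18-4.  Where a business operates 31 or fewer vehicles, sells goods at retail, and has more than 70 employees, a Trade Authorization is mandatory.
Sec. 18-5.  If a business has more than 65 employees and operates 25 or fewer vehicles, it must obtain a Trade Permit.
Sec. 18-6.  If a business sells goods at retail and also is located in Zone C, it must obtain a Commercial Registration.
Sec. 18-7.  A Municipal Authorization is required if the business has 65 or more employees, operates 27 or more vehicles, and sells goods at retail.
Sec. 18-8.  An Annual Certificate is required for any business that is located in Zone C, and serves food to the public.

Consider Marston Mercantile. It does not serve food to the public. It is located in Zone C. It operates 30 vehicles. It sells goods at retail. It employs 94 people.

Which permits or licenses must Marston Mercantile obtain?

Commercial Registration, Trade Authorization

Sec. 18-1. is located in Zone C → exempt from Municipal Authorization.
Sec. 18-2. is located in Zone C; vehicles 30 < 39; employees 94 ≤ 100 → Compliance Permit not required.
Sec. 18-3. is located in Zone C; vehicles 30 > 23 → Annual License not required.
Sec. 18-4. vehicles 30 ≤ 31; sells goods at retail; employees 94 > 70 → Trade Authorization required.
Sec. 18-5. employees 94 > 65; vehicles 30 > 25 → Trade Permit not required.
Sec. 18-6. sells goods at retail; is located in Zone C → Commercial Registration required.
Sec. 18-7. employees 94 ≥ 65; vehicles 30 ≥ 27; sells goods at retail → Municipal Authorization required.
Sec. 18-8. is located in Zone C; does not serve food to the public → Annual Certificate not required.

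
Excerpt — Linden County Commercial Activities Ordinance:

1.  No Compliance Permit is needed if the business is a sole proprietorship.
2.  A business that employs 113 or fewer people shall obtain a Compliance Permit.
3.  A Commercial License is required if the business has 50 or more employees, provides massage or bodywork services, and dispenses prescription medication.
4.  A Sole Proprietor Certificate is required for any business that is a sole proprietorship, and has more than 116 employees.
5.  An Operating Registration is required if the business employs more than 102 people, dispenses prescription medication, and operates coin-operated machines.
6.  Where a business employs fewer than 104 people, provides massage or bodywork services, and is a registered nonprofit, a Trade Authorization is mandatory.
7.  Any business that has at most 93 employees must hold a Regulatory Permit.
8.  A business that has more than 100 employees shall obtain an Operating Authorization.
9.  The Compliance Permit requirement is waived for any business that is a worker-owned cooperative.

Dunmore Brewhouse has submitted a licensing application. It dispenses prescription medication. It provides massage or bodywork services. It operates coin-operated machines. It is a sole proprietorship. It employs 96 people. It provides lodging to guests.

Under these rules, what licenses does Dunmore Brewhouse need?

1. is a sole proprietorship → exempt from Compliance Permit.
2. employees 96 ≤ 113 → Compliance Permit required.
3. employees 96 ≥ 50; provides massage or bodywork services; dispenses prescription medication → Commercial License required.
4. is a sole proprietorship; employees 96 ≤ 116 → Sole Proprietor Certificate not required.
5. employees 96 ≤ 102; dispenses prescription medication; operates coin-operated machines → Operating Registration not required.
6. employees 96 < 104; provides massage or bodywork services; is a sole proprietorship (not: is a registered nonprofit) → Trade Authorization not required.
7. employees 96 > 93 → Regulatory Permit not required.
8. employees 96 ≤ 100 → Operating Authorization not required.
9. is a sole proprietorship (not: is a worker-owned cooperative) → Compliance Permit exemption does not apply.

Commercial License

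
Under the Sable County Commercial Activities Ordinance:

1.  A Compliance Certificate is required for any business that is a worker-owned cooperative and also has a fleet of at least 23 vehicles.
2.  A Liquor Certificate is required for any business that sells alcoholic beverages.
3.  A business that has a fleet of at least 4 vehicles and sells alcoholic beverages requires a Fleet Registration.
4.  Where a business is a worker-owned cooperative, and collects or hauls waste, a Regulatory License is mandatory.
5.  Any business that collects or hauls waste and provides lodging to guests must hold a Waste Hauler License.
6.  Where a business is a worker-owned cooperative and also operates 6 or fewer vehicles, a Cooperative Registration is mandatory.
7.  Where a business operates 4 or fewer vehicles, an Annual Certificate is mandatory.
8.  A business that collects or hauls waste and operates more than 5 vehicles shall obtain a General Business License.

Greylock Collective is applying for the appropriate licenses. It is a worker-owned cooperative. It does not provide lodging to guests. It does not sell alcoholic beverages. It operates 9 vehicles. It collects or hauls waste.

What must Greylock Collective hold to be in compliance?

General Business License, Regulatory License

1. is a worker-owned cooperative; vehicles 9 < 23 → Compliance Certificate not required.
2. does not sell alcoholic beverages → Liquor Certificate not required.
3. vehicles 9 ≥ 4; does not sell alcoholic beverages → Fleet Registration not required.
4. is a worker-owned cooperative; collects or hauls waste → Regulatory License required.
5. collects or hauls waste; does not provide lodging to guests → Waste Hauler License not required.
6. is a worker-owned cooperative; vehicles 9 > 6 → Cooperative Registration not required.
7. vehicles 9 > 4 → Annual Certificate not required.
8. collects or hauls waste; vehicles 9 > 5 → General Business License required.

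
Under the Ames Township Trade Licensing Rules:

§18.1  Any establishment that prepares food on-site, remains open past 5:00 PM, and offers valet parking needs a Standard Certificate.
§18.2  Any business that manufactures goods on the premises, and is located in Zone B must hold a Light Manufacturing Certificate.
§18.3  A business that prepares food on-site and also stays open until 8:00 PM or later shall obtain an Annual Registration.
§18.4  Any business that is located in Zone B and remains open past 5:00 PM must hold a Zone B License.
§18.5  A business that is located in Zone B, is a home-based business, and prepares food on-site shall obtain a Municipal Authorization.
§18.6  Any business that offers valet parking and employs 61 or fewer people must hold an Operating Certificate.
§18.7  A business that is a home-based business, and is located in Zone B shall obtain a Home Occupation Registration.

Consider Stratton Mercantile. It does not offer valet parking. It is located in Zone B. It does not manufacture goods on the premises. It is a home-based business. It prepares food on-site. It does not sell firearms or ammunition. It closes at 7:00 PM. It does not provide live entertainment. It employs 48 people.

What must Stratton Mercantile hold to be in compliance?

Home Occupation Registration, Municipal Authorization, Zone B License

§18.1 prepares food on-site; closes 7:00 PM, after 5:00 PM; does not offer valet parking → Standard Certificate not required.
§18.2 does not manufacture goods on the premises; is located in Zone B → Light Manufacturing Certificate not required.
§18.3 prepares food on-site; closes 7:00 PM, at/before 8:00 PM → Annual Registration not required.
§18.4 is located in Zone B; closes 7:00 PM, after 5:00 PM → Zone B License required.
§18.5 is located in Zone B; is a home-based business; prepares food on-site → Municipal Authorization required.
§18.6 does not offer valet parking; employees 48 ≤ 61 → Operating Certificate not required.
§18.7 is a home-based business; is located in Zone B → Home Occupation Registration required.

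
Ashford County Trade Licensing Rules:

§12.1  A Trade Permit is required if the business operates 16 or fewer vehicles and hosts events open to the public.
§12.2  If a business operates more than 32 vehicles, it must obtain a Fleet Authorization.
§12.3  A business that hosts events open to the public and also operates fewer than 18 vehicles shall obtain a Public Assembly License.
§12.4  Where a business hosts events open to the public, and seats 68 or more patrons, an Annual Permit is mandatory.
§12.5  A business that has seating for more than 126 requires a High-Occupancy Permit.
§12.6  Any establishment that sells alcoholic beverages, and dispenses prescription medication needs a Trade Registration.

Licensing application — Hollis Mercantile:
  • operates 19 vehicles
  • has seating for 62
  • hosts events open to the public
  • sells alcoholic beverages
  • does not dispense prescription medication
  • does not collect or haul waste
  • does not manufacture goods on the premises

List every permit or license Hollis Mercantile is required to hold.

None

§12.1 vehicles 19 > 16; hosts events open to the public → Trade Permit not required.
§12.2 vehicles 19 ≤ 32 → Fleet Authorization not required.
§12.3 hosts events open to the public; vehicles 19 ≥ 18 → Public Assembly License not required.
§12.4 hosts events open to the public; seating 62 < 68 → Annual Permit not required.
§12.5 seating 62 ≤ 126 → High-Occupancy Permit not required.
§12.6 sells alcoholic beverages; does not dispense prescription medication → Trade Registration not required.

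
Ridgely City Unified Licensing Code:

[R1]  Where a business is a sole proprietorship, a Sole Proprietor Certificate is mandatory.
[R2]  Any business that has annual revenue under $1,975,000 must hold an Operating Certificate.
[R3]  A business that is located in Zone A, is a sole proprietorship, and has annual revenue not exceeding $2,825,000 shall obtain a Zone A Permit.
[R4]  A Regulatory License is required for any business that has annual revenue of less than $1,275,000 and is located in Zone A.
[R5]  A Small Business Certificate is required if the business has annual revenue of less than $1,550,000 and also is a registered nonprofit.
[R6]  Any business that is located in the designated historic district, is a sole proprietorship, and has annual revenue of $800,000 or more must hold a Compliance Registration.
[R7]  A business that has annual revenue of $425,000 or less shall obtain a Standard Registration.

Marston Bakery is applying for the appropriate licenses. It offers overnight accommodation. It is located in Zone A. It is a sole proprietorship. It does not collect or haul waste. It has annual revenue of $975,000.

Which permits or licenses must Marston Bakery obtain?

Operating Certificate, Regulatory License, Sole Proprietor Certificate, Zone A Permit

[R1] is a sole proprietorship → Sole Proprietor Certificate required.
[R2] revenue $975,000 < $1,975,000 → Operating Certificate required.
[R3] is located in Zone A; is a sole proprietorship; revenue $975,000 ≤ $2,825,000 → Zone A Permit required.
[R4] revenue $975,000 < $1,275,000; is located in Zone A → Regulatory License required.
[R5] revenue $975,000 < $1,550,000; is a sole proprietorship (not: is a registered nonprofit) → Small Business Certificate not required.
[R6] is located in Zone A (not: is located in the designated historic district); is a sole proprietorship; revenue $975,000 ≥ $800,000 → Compliance Registration not required.
[R7] revenue $975,000 > $425,000 → Standard Registration not required.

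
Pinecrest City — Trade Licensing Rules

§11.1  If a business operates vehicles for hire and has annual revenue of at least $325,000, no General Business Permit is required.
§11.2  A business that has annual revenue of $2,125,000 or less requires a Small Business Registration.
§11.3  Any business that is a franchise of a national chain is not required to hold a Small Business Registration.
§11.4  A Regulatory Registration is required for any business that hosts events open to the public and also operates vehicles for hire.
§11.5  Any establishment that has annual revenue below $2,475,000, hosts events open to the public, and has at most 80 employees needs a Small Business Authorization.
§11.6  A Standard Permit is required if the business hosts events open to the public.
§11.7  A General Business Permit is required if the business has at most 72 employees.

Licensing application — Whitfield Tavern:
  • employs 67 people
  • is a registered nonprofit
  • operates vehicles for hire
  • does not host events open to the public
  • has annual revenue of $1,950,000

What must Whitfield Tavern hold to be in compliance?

§11.1 operates vehicles for hire; revenue $1,950,000 ≥ $325,000 → exempt from General Business Permit.
§11.2 revenue $1,950,000 ≤ $2,125,000 → Small Business Registration required.
§11.3 is a registered nonprofit (not: is a franchise of a national chain) → Small Business Registration exemption does not apply.
§11.4 does not host events open to the public; operates vehicles for hire → Regulatory Registration not required.
§11.5 revenue $1,950,000 < $2,475,000; does not host events open to the public; employees 67 ≤ 80 → Small Business Authorization not required.
§11.6 does not host events open to the public → Standard Permit not required.
§11.7 employees 67 ≤ 72 → General Business Permit required.

Small Business Registration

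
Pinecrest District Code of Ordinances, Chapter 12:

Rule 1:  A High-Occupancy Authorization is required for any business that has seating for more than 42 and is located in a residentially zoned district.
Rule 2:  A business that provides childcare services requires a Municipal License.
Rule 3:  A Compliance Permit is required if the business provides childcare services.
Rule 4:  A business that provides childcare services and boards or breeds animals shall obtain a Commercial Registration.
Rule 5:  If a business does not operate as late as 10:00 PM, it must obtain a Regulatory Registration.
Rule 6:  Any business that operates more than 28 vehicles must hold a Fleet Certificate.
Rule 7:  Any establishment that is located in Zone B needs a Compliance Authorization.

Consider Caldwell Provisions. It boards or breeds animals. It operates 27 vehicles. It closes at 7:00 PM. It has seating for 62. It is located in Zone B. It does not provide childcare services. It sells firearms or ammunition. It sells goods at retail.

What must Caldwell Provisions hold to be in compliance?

Rule 1: seating 62 > 42; is located in Zone B (not: is located in a residentially zoned district) → High-Occupancy Authorization not required.
Rule 2: does not provide childcare services → Municipal License not required.
Rule 3: does not provide childcare services → Compliance Permit not required.
Rule 4: does not provide childcare services; boards or breeds animals → Commercial Registration not required.
Rule 5: closes 7:00 PM, at/before 10:00 PM → Regulatory Registration required.
Rule 6: vehicles 27 ≤ 28 → Fleet Certificate not required.
Rule 7: is located in Zone B → Compliance Authorization required.

Compliance Authorization, Regulatory Registration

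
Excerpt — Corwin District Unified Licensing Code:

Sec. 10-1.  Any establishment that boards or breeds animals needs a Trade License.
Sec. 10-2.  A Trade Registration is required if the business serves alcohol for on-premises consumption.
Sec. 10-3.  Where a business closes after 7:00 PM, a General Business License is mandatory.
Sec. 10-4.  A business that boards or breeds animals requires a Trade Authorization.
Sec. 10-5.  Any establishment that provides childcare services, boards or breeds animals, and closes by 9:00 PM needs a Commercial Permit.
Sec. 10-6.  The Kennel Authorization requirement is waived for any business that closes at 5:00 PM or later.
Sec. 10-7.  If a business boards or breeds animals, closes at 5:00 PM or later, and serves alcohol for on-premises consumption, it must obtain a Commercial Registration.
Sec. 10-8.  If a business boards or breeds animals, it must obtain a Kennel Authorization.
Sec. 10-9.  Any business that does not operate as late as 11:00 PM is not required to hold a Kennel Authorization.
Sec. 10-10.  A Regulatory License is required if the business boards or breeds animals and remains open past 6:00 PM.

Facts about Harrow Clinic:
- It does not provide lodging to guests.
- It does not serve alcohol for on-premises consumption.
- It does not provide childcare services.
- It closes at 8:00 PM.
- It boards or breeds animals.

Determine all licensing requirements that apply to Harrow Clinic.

General Business License, Regulatory License, Trade Authorization, Trade License

Sec. 10-1. boards or breeds animals → Trade License required.
Sec. 10-2. does not serve alcohol for on-premises consumption → Trade Registration not required.
Sec. 10-3. closes 8:00 PM, after 7:00 PM → General Business License required.
Sec. 10-4. boards or breeds animals → Trade Authorization required.
Sec. 10-5. does not provide childcare services; boards or breeds animals; closes 8:00 PM, at/before 9:00 PM → Commercial Permit not required.
Sec. 10-6. closes 8:00 PM, after 5:00 PM → exempt from Kennel Authorization.
Sec. 10-7. boards or breeds animals; closes 8:00 PM, after 5:00 PM; does not serve alcohol for on-premises consumption → Commercial Registration not required.
Sec. 10-8. boards or breeds animals → Kennel Authorization required.
Sec. 10-9. closes 8:00 PM, at/before 11:00 PM → exempt from Kennel Authorization.
Sec. 10-10. boards or breeds animals; closes 8:00 PM, after 6:00 PM → Regulatory License required.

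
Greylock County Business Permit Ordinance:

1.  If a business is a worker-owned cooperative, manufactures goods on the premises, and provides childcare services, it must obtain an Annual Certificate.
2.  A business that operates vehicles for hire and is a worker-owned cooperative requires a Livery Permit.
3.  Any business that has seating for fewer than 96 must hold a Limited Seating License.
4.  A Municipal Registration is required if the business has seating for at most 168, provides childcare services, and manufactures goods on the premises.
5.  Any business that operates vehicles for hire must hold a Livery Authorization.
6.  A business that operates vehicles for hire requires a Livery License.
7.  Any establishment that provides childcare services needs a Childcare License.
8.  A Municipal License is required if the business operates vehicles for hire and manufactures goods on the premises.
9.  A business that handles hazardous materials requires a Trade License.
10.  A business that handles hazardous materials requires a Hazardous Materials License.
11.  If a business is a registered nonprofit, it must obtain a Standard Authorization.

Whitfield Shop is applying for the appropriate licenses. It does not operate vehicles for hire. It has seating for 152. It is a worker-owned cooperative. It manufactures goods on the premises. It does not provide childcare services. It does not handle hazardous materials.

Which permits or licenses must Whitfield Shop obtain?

1. is a worker-owned cooperative; manufactures goods on the premises; does not provide childcare services → Annual Certificate not required.
2. does not operate vehicles for hire; is a worker-owned cooperative → Livery Permit not required.
3. seating 152 ≥ 96 → Limited Seating License not required.
4. seating 152 ≤ 168; does not provide childcare services; manufactures goods on the premises → Municipal Registration not required.
5. does not operate vehicles for hire → Livery Authorization not required.
6. does not operate vehicles for hire → Livery License not required.
7. does not provide childcare services → Childcare License not required.
8. does not operate vehicles for hire; manufactures goods on the premises → Municipal License not required.
9. does not handle hazardous materials → Trade License not required.
10. does not handle hazardous materials → Hazardous Materials License not required.
11. is a worker-owned cooperative (not: is a registered nonprofit) → Standard Authorization not required.

None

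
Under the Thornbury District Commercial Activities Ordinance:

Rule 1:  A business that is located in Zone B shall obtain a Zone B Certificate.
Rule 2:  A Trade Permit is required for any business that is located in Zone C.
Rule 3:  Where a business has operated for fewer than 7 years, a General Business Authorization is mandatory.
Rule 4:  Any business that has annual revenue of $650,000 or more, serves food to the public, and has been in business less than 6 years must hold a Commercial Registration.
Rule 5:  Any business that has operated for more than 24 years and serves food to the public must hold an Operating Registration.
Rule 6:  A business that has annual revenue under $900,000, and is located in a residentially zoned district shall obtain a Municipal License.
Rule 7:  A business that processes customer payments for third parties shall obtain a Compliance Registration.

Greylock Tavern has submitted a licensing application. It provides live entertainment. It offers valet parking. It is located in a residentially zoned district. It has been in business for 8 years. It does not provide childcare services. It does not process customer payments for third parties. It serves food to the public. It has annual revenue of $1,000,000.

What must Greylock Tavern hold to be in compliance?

None

Rule 1: is located in a residentially zoned district (not: is located in Zone B) → Zone B Certificate not required.
Rule 2: is located in a residentially zoned district (not: is located in Zone C) → Trade Permit not required.
Rule 3: years in business 8 ≥ 7 → General Business Authorization not required.
Rule 4: revenue $1,000,000 ≥ $650,000; serves food to the public; years in business 8 ≥ 6 → Commercial Registration not required.
Rule 5: years in business 8 ≤ 24; serves food to the public → Operating Registration not required.
Rule 6: revenue $1,000,000 ≥ $900,000; is located in a residentially zoned district → Municipal License not required.
Rule 7: does not process customer payments for third parties → Compliance Registration not required.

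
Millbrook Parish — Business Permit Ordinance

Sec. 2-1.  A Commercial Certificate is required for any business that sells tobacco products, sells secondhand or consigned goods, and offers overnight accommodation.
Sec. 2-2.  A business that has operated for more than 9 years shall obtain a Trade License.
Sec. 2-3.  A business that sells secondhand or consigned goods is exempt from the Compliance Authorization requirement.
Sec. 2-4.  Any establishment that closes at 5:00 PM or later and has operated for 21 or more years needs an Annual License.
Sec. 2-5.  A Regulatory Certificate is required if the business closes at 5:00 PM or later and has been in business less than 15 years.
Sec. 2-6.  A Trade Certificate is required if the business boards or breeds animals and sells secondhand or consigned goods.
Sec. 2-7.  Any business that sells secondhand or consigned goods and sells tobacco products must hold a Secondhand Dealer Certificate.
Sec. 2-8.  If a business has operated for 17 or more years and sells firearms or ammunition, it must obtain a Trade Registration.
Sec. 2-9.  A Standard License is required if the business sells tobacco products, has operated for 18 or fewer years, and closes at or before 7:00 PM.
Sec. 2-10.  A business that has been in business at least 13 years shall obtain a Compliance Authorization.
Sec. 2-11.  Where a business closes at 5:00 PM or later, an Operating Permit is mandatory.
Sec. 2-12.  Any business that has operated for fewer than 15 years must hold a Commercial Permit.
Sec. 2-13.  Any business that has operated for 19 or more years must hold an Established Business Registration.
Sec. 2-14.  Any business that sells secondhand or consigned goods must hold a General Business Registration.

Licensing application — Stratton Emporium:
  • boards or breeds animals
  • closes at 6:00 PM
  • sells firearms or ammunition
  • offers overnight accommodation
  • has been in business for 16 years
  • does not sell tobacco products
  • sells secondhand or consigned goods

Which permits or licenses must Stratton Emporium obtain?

General Business Registration, Operating Permit, Trade Certificate, Trade License

Sec. 2-1. does not sell tobacco products; sells secondhand or consigned goods; offers overnight accommodation → Commercial Certificate not required.
Sec. 2-2. years in business 16 > 9 → Trade License required.
Sec. 2-3. sells secondhand or consigned goods → exempt from Compliance Authorization.
Sec. 2-4. closes 6:00 PM, after 5:00 PM; years in business 16 < 21 → Annual License not required.
Sec. 2-5. closes 6:00 PM, after 5:00 PM; years in business 16 ≥ 15 → Regulatory Certificate not required.
Sec. 2-6. boards or breeds animals; sells secondhand or consigned goods → Trade Certificate required.
Sec. 2-7. sells secondhand or consigned goods; does not sell tobacco products → Secondhand Dealer Certificate not required.
Sec. 2-8. years in business 16 < 17; sells firearms or ammunition → Trade Registration not required.
Sec. 2-9. does not sell tobacco products; years in business 16 ≤ 18; closes 6:00 PM, at/before 7:00 PM → Standard License not required.
Sec. 2-10. years in business 16 ≥ 13 → Compliance Authorization required.
Sec. 2-11. closes 6:00 PM, after 5:00 PM → Operating Permit required.
Sec. 2-12. years in business 16 ≥ 15 → Commercial Permit not required.
Sec. 2-13. years in business 16 < 19 → Established Business Registration not required.
Sec. 2-14. sells secondhand or consigned goods → General Business Registration required.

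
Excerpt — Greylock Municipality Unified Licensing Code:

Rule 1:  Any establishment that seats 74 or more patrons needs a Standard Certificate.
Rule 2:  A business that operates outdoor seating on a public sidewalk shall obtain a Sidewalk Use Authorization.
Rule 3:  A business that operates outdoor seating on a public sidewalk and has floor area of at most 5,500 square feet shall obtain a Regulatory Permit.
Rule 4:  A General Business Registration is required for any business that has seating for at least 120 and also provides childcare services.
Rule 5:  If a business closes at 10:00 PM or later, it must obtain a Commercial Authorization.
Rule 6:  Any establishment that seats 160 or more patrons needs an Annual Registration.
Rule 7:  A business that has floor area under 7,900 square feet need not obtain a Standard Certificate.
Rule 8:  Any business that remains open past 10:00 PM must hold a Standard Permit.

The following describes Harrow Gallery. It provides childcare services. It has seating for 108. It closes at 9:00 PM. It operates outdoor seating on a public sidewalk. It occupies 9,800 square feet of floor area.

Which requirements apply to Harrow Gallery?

Rule 1: seating 108 ≥ 74 → Standard Certificate required.
Rule 2: operates outdoor seating on a public sidewalk → Sidewalk Use Authorization required.
Rule 3: operates outdoor seating on a public sidewalk; floor area 9,800 square feet > 5,500 square feet → Regulatory Permit not required.
Rule 4: seating 108 < 120; provides childcare services → General Business Registration not required.
Rule 5: closes 9:00 PM, at/before 10:00 PM → Commercial Authorization not required.
Rule 6: seating 108 < 160 → Annual Registration not required.
Rule 7: floor area 9,800 square feet ≥ 7,900 square feet → Standard Certificate exemption does not apply.
Rule 8: closes 9:00 PM, at/before 10:00 PM → Standard Permit not required.

Sidewalk Use Authorization, Standard Certificate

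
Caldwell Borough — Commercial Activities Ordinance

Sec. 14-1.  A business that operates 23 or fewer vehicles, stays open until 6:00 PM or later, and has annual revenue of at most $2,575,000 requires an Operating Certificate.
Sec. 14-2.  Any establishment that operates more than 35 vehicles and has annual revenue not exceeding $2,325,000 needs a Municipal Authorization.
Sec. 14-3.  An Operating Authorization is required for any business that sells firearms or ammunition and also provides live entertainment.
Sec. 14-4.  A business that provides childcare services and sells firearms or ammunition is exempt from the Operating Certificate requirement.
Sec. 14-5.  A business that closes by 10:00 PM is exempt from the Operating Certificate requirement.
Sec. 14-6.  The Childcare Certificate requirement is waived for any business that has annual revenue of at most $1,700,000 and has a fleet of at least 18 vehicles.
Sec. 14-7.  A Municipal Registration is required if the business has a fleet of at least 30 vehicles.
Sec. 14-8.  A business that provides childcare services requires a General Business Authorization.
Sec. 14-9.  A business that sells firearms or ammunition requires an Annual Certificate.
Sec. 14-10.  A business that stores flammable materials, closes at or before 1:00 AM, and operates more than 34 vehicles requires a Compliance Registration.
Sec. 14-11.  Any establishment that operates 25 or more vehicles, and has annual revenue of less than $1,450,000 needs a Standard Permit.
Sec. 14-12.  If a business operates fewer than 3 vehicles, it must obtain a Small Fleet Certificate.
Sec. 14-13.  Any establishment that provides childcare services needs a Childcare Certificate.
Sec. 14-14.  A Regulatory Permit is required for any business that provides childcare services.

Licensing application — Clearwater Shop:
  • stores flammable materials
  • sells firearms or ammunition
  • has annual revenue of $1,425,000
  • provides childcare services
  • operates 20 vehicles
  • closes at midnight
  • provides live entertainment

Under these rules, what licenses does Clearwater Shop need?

Sec. 14-1. vehicles 20 ≤ 23; closes midnight, after 6:00 PM; revenue $1,425,000 ≤ $2,575,000 → Operating Certificate required.
Sec. 14-2. vehicles 20 ≤ 35; revenue $1,425,000 ≤ $2,325,000 → Municipal Authorization not required.
Sec. 14-3. sells firearms or ammunition; provides live entertainment → Operating Authorization required.
Sec. 14-4. provides childcare services; sells firearms or ammunition → exempt from Operating Certificate.
Sec. 14-5. closes midnight, after 10:00 PM → Operating Certificate exemption does not apply.
Sec. 14-6. revenue $1,425,000 ≤ $1,700,000; vehicles 20 ≥ 18 → exempt from Childcare Certificate.
Sec. 14-7. vehicles 20 < 30 → Municipal Registration not required.
Sec. 14-8. provides childcare services → General Business Authorization required.
Sec. 14-9. sells firearms or ammunition → Annual Certificate required.
Sec. 14-10. stores flammable materials; closes midnight, at/before 1:00 AM; vehicles 20 ≤ 34 → Compliance Registration not required.
Sec. 14-11. vehicles 20 < 25; revenue $1,425,000 < $1,450,000 → Standard Permit not required.
Sec. 14-12. vehicles 20 ≥ 3 → Small Fleet Certificate not required.
Sec. 14-13. provides childcare services → Childcare Certificate required.
Sec. 14-14. provides childcare services → Regulatory Permit required.

Annual Certificate, General Business Authorization, Operating Authorization, Regulatory Permit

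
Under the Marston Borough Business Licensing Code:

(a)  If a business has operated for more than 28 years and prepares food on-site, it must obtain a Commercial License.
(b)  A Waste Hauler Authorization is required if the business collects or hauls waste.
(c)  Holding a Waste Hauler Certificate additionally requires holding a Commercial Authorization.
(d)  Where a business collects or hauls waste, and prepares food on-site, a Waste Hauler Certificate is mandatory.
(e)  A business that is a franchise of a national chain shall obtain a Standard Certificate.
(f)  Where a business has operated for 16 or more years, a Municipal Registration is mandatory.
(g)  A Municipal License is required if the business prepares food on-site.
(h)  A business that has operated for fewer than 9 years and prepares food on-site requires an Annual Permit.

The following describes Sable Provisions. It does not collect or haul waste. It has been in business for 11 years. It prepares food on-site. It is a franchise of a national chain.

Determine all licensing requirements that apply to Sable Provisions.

Municipal License, Standard Certificate

(a) years in business 11 ≤ 28; prepares food on-site → Commercial License not required.
(b) does not collect or haul waste → Waste Hauler Authorization not required.
(c) Waste Hauler Certificate is not required → no effect.
(d) does not collect or haul waste; prepares food on-site → Waste Hauler Certificate not required.
(e) is a franchise of a national chain → Standard Certificate required.
(f) years in business 11 < 16 → Municipal Registration not required.
(g) prepares food on-site → Municipal License required.
(h) years in business 11 ≥ 9; prepares food on-site → Annual Permit not required.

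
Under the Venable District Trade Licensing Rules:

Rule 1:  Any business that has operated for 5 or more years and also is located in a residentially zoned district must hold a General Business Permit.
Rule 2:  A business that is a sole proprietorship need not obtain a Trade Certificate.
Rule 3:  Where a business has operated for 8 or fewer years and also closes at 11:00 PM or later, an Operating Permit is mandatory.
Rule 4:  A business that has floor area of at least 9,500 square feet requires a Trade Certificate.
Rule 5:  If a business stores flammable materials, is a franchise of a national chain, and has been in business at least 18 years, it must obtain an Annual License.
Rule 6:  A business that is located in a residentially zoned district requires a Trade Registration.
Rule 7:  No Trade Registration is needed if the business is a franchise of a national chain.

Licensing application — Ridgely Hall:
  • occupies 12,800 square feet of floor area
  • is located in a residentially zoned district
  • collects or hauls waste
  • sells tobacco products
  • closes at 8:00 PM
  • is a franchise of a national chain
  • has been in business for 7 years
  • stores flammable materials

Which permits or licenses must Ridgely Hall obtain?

General Business Permit, Trade Certificate

Rule 1: years in business 7 ≥ 5; is located in a residentially zoned district → General Business Permit required.
Rule 2: is a franchise of a national chain (not: is a sole proprietorship) → Trade Certificate exemption does not apply.
Rule 3: years in business 7 ≤ 8; closes 8:00 PM, at/before 11:00 PM → Operating Permit not required.
Rule 4: floor area 12,800 square feet ≥ 9,500 square feet → Trade Certificate required.
Rule 5: stores flammable materials; is a franchise of a national chain; years in business 7 < 18 → Annual License not required.
Rule 6: is located in a residentially zoned district → Trade Registration required.
Rule 7: is a franchise of a national chain → exempt from Trade Registration.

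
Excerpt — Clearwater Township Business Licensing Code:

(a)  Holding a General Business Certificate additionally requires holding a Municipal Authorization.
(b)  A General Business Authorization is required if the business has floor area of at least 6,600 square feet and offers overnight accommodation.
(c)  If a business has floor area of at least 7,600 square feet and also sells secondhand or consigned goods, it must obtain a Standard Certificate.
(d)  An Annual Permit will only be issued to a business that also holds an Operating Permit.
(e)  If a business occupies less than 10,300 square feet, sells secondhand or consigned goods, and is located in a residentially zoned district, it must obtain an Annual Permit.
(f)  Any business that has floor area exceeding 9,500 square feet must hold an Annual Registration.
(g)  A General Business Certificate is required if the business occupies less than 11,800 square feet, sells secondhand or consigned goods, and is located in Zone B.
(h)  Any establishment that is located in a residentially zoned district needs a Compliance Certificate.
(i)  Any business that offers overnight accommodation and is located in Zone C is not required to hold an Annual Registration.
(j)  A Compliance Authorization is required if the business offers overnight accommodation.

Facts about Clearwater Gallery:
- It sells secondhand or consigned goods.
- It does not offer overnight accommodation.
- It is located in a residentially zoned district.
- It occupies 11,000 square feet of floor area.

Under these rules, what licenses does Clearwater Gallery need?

(a) General Business Certificate is not required → no effect.
(b) floor area 11,000 square feet ≥ 6,600 square feet; does not offer overnight accommodation → General Business Authorization not required.
(c) floor area 11,000 square feet ≥ 7,600 square feet; sells secondhand or consigned goods → Standard Certificate required.
(d) Annual Permit is not required → no effect.
(e) floor area 11,000 square feet ≥ 10,300 square feet; sells secondhand or consigned goods; is located in a residentially zoned district → Annual Permit not required.
(f) floor area 11,000 square feet > 9,500 square feet → Annual Registration required.
(g) floor area 11,000 square feet < 11,800 square feet; sells secondhand or consigned goods; is located in a residentially zoned district (not: is located in Zone B) → General Business Certificate not required.
(h) is located in a residentially zoned district → Compliance Certificate required.
(i) does not offer overnight accommodation; is located in a residentially zoned district (not: is located in Zone C) → Annual Registration exemption does not apply.
(j) does not offer overnight accommodation → Compliance Authorization not required.

Annual Registration, Compliance Certificate, Standard Certificate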